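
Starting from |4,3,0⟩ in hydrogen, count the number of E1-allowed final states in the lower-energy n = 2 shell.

E1 requires l_f ∈ {2, 4}, but neither lies in [0, 1], so no final state is reachable.
Total: 0.

0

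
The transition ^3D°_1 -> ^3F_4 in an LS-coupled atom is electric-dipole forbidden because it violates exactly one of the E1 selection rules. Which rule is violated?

the ΔJ = 0, ±1 rule

Parity must change: odd → even — satisfied.
ΔS = 0: S: 1 → 1 — satisfied.
ΔL = 0, ±1 (not L=0↔0): L: 2 → 3, ΔL = +1 — satisfied.
ΔJ = 0, ±1 (not J=0↔0): J: 1 → 4, ΔJ = +3 — violated.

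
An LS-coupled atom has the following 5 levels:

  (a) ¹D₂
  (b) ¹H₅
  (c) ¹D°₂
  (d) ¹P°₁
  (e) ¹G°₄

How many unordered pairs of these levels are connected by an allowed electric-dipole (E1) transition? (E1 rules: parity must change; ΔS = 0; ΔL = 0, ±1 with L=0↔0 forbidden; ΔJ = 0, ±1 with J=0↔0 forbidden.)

(a)–(b): forbidden (parity, ΔL, ΔJ).
(a)–(c): allowed.
(a)–(d): allowed.
(a)–(e): forbidden (ΔL, ΔJ).
(b)–(c): forbidden (ΔL, ΔJ).
(b)–(d): forbidden (ΔL, ΔJ).
(b)–(e): allowed.
(c)–(d): forbidden (parity).
(c)–(e): forbidden (parity, ΔL, ΔJ).
(d)–(e): forbidden (parity, ΔL, ΔJ).
Allowed pairs: 3 of 10.

3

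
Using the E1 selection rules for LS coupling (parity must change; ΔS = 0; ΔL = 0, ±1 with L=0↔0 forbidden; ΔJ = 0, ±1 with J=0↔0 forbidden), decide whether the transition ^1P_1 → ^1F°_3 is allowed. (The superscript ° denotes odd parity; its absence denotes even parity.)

Parity must change: even → odd — ✓.
ΔS = 0: S: 0 → 0 — ✓.
ΔL = 0, ±1 (not L=0↔0): L: 1 → 3, ΔL = +2 — ✗.
ΔJ = 0, ±1 (not J=0↔0): J: 1 → 3, ΔJ = +2 — ✗.
Rule(s) violated: ΔL, ΔJ.

forbidden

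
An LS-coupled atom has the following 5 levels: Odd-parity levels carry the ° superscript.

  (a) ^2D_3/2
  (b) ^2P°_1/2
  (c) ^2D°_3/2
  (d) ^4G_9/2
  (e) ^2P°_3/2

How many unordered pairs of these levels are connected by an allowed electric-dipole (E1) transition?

(a)–(b): allowed.
(a)–(c): allowed.
(a)–(d): forbidden (parity, ΔS, ΔL, ΔJ).
(a)–(e): allowed.
(b)–(c): forbidden (parity).
(b)–(d): forbidden (ΔS, ΔL, ΔJ).
(b)–(e): forbidden (parity).
(c)–(d): forbidden (ΔS, ΔL, ΔJ).
(c)–(e): forbidden (parity).
(d)–(e): forbidden (ΔS, ΔL, ΔJ).
Allowed pairs: 3 of 10.

3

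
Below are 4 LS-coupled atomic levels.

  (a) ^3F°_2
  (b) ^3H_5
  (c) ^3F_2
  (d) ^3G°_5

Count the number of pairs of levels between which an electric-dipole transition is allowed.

2

(a)–(b): forbidden (ΔL, ΔJ).
(a)–(c): allowed.
(a)–(d): forbidden (parity, ΔJ).
(b)–(c): forbidden (parity, ΔL, ΔJ).
(b)–(d): allowed.
(c)–(d): forbidden (ΔJ).
Allowed pairs: 2 of 6.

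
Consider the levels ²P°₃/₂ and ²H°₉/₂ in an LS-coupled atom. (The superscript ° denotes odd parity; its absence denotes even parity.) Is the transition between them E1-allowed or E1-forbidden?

forbidden

Reading off the term symbols: S 1/2→1/2, L 1→5, J 3/2→9/2, parity odd→odd.
ΔS = 0: S: 1/2 → 1/2 — satisfied.
ΔL = 0, ±1 (not L=0↔0): L: 1 → 5, ΔL = +4 — violated.
Parity must change: odd → odd — violated.
ΔJ = 0, ±1 (not J=0↔0): J: 3/2 → 9/2, ΔJ = +3 — violated.
Rule(s) violated: parity, ΔL, ΔJ.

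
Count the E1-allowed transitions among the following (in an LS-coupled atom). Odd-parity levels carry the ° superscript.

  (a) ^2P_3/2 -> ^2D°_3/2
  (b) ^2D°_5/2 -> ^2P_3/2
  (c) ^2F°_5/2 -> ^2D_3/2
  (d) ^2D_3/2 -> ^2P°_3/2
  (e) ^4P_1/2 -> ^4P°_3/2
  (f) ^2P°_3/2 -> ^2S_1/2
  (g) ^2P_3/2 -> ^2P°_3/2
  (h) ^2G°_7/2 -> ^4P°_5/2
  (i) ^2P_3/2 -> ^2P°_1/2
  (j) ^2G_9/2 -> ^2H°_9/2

9

(a) allowed
(b) allowed
(c) allowed
(d) allowed
(e) allowed
(f) allowed
(g) allowed
(h) forbidden (parity, ΔS, ΔL fail)
(i) allowed
(j) allowed
Total allowed: 9 of 10.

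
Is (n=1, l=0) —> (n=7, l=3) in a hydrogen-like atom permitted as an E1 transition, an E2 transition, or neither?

neither

Δl = 3 − 0 = +3; l_i + l_f = 3.
E1 (Δl = ±1): not satisfied.
E2 (Δl = 0,±2, l_i+l_f ≥ 2): not satisfied.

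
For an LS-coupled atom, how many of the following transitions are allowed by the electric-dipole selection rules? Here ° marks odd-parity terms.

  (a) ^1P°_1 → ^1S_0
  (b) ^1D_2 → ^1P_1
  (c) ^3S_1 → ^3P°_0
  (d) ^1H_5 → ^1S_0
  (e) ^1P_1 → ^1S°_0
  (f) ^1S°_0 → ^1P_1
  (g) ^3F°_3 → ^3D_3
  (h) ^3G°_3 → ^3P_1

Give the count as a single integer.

5

(a) allowed
(b) forbidden (parity fails)
(c) allowed
(d) forbidden (parity, ΔL, ΔJ fail)
(e) allowed
(f) allowed
(g) allowed
(h) forbidden (ΔL, ΔJ fail)
Total allowed: 5 of 8.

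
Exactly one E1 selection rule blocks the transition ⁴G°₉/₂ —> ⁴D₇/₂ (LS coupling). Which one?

the ΔL = 0, ±1 rule

Parity must change: odd → even — satisfied.
ΔS = 0: S: 3/2 → 3/2 — satisfied.
ΔL = 0, ±1 (not L=0↔0): L: 4 → 2, ΔL = -2 — violated.
ΔJ = 0, ±1 (not J=0↔0): J: 9/2 → 7/2, ΔJ = -1 — satisfied.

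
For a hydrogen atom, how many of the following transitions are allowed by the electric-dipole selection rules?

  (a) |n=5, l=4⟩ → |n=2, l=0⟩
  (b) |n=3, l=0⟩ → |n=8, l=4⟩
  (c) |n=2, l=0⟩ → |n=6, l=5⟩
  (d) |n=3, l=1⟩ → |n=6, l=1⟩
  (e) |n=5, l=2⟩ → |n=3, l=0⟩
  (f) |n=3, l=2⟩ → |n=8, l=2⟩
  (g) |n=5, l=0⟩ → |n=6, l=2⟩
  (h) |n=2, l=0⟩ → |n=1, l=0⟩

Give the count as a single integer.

0

(a) forbidden — Δl = -4 (E1 requires Δl = ±1)
(b) forbidden — Δl = +4 (E1 requires Δl = ±1)
(c) forbidden — Δl = +5 (E1 requires Δl = ±1)
(d) forbidden — Δl = +0 (E1 requires Δl = ±1)
(e) forbidden — Δl = -2 (E1 requires Δl = ±1)
(f) forbidden — Δl = +0 (E1 requires Δl = ±1)
(g) forbidden — Δl = +2 (E1 requires Δl = ±1)
(h) forbidden — Δl = +0 (E1 requires Δl = ±1)
Total allowed: 0 of 8.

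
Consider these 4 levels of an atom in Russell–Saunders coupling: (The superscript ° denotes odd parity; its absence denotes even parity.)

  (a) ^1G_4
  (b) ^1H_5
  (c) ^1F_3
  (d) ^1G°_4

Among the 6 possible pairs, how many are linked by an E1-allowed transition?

(a)–(b): forbidden (parity).
(a)–(c): forbidden (parity).
(a)–(d): allowed.
(b)–(c): forbidden (parity, ΔL, ΔJ).
(b)–(d): allowed.
(c)–(d): allowed.
Allowed pairs: 3 of 6.

3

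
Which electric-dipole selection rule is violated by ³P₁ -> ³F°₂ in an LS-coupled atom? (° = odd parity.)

Reading off the term symbols: S 1→1, L 1→3, J 1→2, parity even→odd.
Parity must change: even → odd — ✓.
ΔS = 0: S: 1 → 1 — ✓.
ΔL = 0, ±1 (not L=0↔0): L: 1 → 3, ΔL = +2 — ✗.
ΔJ = 0, ±1 (not J=0↔0): J: 1 → 2, ΔJ = +1 — ✓.

the ΔL = 0, ±1 rule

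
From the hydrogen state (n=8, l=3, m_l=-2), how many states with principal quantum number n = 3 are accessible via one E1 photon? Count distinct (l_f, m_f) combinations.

E1 requires Δl = ±1, so l_f ∈ {2, 4}; with 0 ≤ l_f ≤ n_f−1 = 2, the allowed l_f values are {2}.
For l_f = 2: m_f ∈ {m_i−1, m_i, m_i+1} ∩ [−2, 2] = {-2, -1} → 2 states.
Total: 2.

2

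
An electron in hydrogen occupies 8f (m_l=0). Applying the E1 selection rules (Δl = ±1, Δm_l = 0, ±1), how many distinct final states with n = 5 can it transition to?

6

E1 requires Δl = ±1, so l_f ∈ {2, 4}; with 0 ≤ l_f ≤ n_f−1 = 4, the allowed l_f values are {2, 4}.
For l_f = 2: m_f ∈ {m_i−1, m_i, m_i+1} ∩ [−2, 2] = {-1, 0, 1} → 3 states.
For l_f = 4: m_f ∈ {m_i−1, m_i, m_i+1} ∩ [−4, 4] = {-1, 0, 1} → 3 states.
Total: 6.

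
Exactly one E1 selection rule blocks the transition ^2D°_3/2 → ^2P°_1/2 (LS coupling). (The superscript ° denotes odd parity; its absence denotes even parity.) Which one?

parity

Reading off the term symbols: S 1/2→1/2, L 2→1, J 3/2→1/2, parity odd→odd.
Parity must change: odd → odd — fails.
ΔS = 0: S: 1/2 → 1/2 — passes.
ΔL = 0, ±1 (not L=0↔0): L: 2 → 1, ΔL = -1 — passes.
ΔJ = 0, ±1 (not J=0↔0): J: 3/2 → 1/2, ΔJ = -1 — passes.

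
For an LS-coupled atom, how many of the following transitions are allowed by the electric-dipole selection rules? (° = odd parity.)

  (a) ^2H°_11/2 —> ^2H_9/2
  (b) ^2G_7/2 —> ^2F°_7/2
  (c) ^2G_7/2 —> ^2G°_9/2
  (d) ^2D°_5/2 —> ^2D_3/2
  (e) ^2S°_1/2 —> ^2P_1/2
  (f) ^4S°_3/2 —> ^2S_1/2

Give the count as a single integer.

(a) allowed
(b) allowed
(c) allowed
(d) allowed
(e) allowed
(f) forbidden (ΔS, ΔL fail)
Total allowed: 5 of 6.

5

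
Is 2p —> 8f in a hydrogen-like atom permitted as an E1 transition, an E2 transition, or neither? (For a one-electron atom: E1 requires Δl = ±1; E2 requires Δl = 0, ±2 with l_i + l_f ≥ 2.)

E2

Δl = 3 − 1 = +2; l_i + l_f = 4.
E1 (Δl = ±1): not satisfied.
E2 (Δl = 0,±2, l_i+l_f ≥ 2): satisfied.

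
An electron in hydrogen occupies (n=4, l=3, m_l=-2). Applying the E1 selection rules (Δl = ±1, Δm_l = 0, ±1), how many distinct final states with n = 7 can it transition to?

E1 requires Δl = ±1, so l_f ∈ {2, 4}; with 0 ≤ l_f ≤ n_f−1 = 6, the allowed l_f values are {2, 4}.
For l_f = 2: m_f ∈ {m_i−1, m_i, m_i+1} ∩ [−2, 2] = {-2, -1} → 2 states.
For l_f = 4: m_f ∈ {m_i−1, m_i, m_i+1} ∩ [−4, 4] = {-3, -2, -1} → 3 states.
Total: 5.

5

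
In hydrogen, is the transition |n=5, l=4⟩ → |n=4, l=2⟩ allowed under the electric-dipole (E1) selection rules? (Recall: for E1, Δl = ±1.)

Δl = 2 − 4 = -2; the E1 rule Δl = ±1 is ✗.
The transition is electric-dipole forbidden.

forbidden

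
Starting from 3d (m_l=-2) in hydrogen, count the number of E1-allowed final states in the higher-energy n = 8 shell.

E1 requires Δl = ±1, so l_f ∈ {1, 3}; with 0 ≤ l_f ≤ n_f−1 = 7, the allowed l_f values are {1, 3}.
For l_f = 1: m_f ∈ {m_i−1, m_i, m_i+1} ∩ [−1, 1] = {-1} → 1 state.
For l_f = 3: m_f ∈ {m_i−1, m_i, m_i+1} ∩ [−3, 3] = {-3, -2, -1} → 3 states.
Total: 4.

4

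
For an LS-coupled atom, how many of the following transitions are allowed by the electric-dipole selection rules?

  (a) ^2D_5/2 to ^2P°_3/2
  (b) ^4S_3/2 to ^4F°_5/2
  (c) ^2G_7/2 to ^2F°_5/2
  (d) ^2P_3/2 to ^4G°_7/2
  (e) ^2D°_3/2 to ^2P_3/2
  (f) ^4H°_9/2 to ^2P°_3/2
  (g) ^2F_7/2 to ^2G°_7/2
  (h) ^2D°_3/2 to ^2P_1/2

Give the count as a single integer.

(a) allowed
(b) forbidden (ΔL fails)
(c) allowed
(d) forbidden (ΔS, ΔL, ΔJ fail)
(e) allowed
(f) forbidden (parity, ΔS, ΔL, ΔJ fail)
(g) allowed
(h) allowed
Total allowed: 5 of 8.

5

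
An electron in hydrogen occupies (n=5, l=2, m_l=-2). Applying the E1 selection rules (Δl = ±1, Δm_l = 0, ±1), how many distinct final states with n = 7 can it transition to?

E1 requires Δl = ±1, so l_f ∈ {1, 3}; with 0 ≤ l_f ≤ n_f−1 = 6, the allowed l_f values are {1, 3}.
For l_f = 1: m_f ∈ {m_i−1, m_i, m_i+1} ∩ [−1, 1] = {-1} → 1 state.
For l_f = 3: m_f ∈ {m_i−1, m_i, m_i+1} ∩ [−3, 3] = {-3, -2, -1} → 3 states.
Total: 4.

4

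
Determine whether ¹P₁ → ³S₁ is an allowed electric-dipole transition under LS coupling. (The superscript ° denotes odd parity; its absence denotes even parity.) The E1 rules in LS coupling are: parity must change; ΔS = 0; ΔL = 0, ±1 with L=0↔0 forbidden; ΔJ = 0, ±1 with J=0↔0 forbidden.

forbidden

ΔJ = 0, ±1 (not J=0↔0): J: 1 → 1, ΔJ = +0 — ok.
ΔL = 0, ±1 (not L=0↔0): L: 1 → 0, ΔL = -1 — ok.
Parity must change: even → even — fails.
ΔS = 0: S: 0 → 1 — fails.
Rule(s) violated: parity, ΔS.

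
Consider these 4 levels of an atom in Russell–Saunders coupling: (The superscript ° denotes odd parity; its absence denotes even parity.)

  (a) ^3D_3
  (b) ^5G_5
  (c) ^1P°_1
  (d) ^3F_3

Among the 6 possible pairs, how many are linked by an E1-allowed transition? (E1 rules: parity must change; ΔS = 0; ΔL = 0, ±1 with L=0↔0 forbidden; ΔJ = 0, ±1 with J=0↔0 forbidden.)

(a)–(b): forbidden (parity, ΔS, ΔL, ΔJ).
(a)–(c): forbidden (ΔS, ΔJ).
(a)–(d): forbidden (parity).
(b)–(c): forbidden (ΔS, ΔL, ΔJ).
(b)–(d): forbidden (parity, ΔS, ΔJ).
(c)–(d): forbidden (ΔS, ΔL, ΔJ).
Allowed pairs: 0 of 6.

0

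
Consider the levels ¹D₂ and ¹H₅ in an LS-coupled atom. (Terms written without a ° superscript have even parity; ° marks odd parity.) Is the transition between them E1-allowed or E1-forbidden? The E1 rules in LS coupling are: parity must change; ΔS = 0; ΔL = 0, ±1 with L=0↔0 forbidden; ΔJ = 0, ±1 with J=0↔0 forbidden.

Parity must change: even → even — violated.
ΔS = 0: S: 0 → 0 — satisfied.
ΔL = 0, ±1 (not L=0↔0): L: 2 → 5, ΔL = +3 — violated.
ΔJ = 0, ±1 (not J=0↔0): J: 2 → 5, ΔJ = +3 — violated.
Rule(s) violated: parity, ΔL, ΔJ.

forbidden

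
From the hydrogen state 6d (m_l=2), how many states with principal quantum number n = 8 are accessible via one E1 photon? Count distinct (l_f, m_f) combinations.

4

E1 requires Δl = ±1, so l_f ∈ {1, 3}; with 0 ≤ l_f ≤ n_f−1 = 7, the allowed l_f values are {1, 3}.
For l_f = 1: m_f ∈ {m_i−1, m_i, m_i+1} ∩ [−1, 1] = {1} → 1 state.
For l_f = 3: m_f ∈ {m_i−1, m_i, m_i+1} ∩ [−3, 3] = {1, 2, 3} → 3 states.
Total: 4.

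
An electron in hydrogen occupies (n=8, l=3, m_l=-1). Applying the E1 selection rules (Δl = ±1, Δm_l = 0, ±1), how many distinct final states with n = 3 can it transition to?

E1 requires Δl = ±1, so l_f ∈ {2, 4}; with 0 ≤ l_f ≤ n_f−1 = 2, the allowed l_f values are {2}.
For l_f = 2: m_f ∈ {m_i−1, m_i, m_i+1} ∩ [−2, 2] = {-2, -1, 0} → 3 states.
Total: 3.

3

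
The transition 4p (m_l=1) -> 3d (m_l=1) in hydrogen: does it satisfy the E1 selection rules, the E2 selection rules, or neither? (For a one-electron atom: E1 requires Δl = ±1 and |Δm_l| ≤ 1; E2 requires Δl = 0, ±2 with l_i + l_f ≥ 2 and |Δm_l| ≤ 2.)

E1

Δl = 2 − 1 = +1; l_i + l_f = 3.
Δm_l = +0.
E1 (Δl = ±1, |Δm_l| ≤ 1): satisfied.
E2 (Δl = 0,±2, l_i+l_f ≥ 2, |Δm_l| ≤ 2): not satisfied.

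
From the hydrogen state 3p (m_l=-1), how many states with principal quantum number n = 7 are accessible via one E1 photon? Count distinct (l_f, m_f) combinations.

E1 requires Δl = ±1, so l_f ∈ {0, 2}; with 0 ≤ l_f ≤ n_f−1 = 6, the allowed l_f values are {0, 2}.
For l_f = 0: m_f ∈ {m_i−1, m_i, m_i+1} ∩ [−0, 0] = {0} → 1 state.
For l_f = 2: m_f ∈ {m_i−1, m_i, m_i+1} ∩ [−2, 2] = {-2, -1, 0} → 3 states.
Total: 4.

4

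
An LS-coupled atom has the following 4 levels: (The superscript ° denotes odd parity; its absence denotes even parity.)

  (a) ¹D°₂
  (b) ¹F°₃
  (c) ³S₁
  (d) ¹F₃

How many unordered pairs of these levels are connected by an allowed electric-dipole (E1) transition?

2

(a)–(b): forbidden (parity).
(a)–(c): forbidden (ΔS, ΔL).
(a)–(d): allowed.
(b)–(c): forbidden (ΔS, ΔL, ΔJ).
(b)–(d): allowed.
(c)–(d): forbidden (parity, ΔS, ΔL, ΔJ).
Allowed pairs: 2 of 6.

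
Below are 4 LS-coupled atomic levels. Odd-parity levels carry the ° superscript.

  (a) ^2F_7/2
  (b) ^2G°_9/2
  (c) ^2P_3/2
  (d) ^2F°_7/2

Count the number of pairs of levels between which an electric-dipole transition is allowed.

2

(a)–(b): allowed.
(a)–(c): forbidden (parity, ΔL, ΔJ).
(a)–(d): allowed.
(b)–(c): forbidden (ΔL, ΔJ).
(b)–(d): forbidden (parity).
(c)–(d): forbidden (ΔL, ΔJ).
Allowed pairs: 2 of 6.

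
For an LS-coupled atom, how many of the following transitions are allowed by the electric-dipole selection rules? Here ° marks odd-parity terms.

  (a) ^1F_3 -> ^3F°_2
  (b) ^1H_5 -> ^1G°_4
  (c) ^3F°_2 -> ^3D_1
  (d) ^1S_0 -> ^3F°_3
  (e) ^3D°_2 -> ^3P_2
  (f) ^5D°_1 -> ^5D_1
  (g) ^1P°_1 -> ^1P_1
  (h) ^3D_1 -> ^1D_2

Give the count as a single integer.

(a) forbidden (ΔS fails)
(b) allowed
(c) allowed
(d) forbidden (ΔS, ΔL, ΔJ fail)
(e) allowed
(f) allowed
(g) allowed
(h) forbidden (parity, ΔS fail)
Total allowed: 5 of 8.

5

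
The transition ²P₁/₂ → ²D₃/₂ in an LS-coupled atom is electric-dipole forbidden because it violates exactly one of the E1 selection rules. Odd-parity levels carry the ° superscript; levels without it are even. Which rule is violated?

Parity must change: even → even — violated.
ΔS = 0: S: 1/2 → 1/2 — satisfied.
ΔL = 0, ±1 (not L=0↔0): L: 1 → 2, ΔL = +1 — satisfied.
ΔJ = 0, ±1 (not J=0↔0): J: 1/2 → 3/2, ΔJ = +1 — satisfied.

parity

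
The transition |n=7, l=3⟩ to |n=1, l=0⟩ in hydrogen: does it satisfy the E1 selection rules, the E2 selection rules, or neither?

Δl = 0 − 3 = -3; l_i + l_f = 3.
E1 (Δl = ±1): not satisfied.
E2 (Δl = 0,±2, l_i+l_f ≥ 2): not satisfied.

neither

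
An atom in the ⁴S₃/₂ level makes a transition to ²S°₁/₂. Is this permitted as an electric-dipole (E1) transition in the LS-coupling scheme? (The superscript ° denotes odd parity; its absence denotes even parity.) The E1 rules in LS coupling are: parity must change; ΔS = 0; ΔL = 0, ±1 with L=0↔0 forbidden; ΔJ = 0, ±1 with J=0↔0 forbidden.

forbidden

Initial level: S=3/2, L=0, J=3/2, parity even. Final level: S=1/2, L=0, J=1/2, parity odd.
ΔS = 0: S: 3/2 → 1/2 — ✗.
Parity must change: even → odd — ✓.
ΔJ = 0, ±1 (not J=0↔0): J: 3/2 → 1/2, ΔJ = -1 — ✓.
ΔL = 0, ±1 (not L=0↔0): L: 0 → 0, ΔL = +0 — ✗.
Rule(s) violated: ΔS, ΔL.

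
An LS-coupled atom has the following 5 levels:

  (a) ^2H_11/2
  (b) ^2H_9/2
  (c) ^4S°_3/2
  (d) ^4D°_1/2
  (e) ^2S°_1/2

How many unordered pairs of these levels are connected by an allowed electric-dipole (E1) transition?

(a)–(b): forbidden (parity).
(a)–(c): forbidden (ΔS, ΔL, ΔJ).
(a)–(d): forbidden (ΔS, ΔL, ΔJ).
(a)–(e): forbidden (ΔL, ΔJ).
(b)–(c): forbidden (ΔS, ΔL, ΔJ).
(b)–(d): forbidden (ΔS, ΔL, ΔJ).
(b)–(e): forbidden (ΔL, ΔJ).
(c)–(d): forbidden (parity, ΔL).
(c)–(e): forbidden (parity, ΔS, ΔL).
(d)–(e): forbidden (parity, ΔS, ΔL).
Allowed pairs: 0 of 10.

0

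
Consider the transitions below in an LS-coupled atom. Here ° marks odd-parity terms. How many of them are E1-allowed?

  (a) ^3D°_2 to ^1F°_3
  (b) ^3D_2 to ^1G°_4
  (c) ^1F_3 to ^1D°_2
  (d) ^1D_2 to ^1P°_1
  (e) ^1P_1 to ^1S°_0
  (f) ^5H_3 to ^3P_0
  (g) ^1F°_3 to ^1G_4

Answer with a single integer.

(a) forbidden (parity, ΔS fail)
(b) forbidden (ΔS, ΔL, ΔJ fail)
(c) allowed
(d) allowed
(e) allowed
(f) forbidden (parity, ΔS, ΔL, ΔJ fail)
(g) allowed
Total allowed: 4 of 7.

4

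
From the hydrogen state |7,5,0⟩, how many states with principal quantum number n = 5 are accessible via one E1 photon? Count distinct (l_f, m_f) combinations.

E1 requires Δl = ±1, so l_f ∈ {4, 6}; with 0 ≤ l_f ≤ n_f−1 = 4, the allowed l_f values are {4}.
For l_f = 4: m_f ∈ {m_i−1, m_i, m_i+1} ∩ [−4, 4] = {-1, 0, 1} → 3 states.
Total: 3.

3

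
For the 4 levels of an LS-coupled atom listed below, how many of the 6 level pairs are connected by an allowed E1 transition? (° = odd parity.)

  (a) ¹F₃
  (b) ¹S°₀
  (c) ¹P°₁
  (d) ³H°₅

(a)–(b): forbidden (ΔL, ΔJ).
(a)–(c): forbidden (ΔL, ΔJ).
(a)–(d): forbidden (ΔS, ΔL, ΔJ).
(b)–(c): forbidden (parity).
(b)–(d): forbidden (parity, ΔS, ΔL, ΔJ).
(c)–(d): forbidden (parity, ΔS, ΔL, ΔJ).
Allowed pairs: 0 of 6.

0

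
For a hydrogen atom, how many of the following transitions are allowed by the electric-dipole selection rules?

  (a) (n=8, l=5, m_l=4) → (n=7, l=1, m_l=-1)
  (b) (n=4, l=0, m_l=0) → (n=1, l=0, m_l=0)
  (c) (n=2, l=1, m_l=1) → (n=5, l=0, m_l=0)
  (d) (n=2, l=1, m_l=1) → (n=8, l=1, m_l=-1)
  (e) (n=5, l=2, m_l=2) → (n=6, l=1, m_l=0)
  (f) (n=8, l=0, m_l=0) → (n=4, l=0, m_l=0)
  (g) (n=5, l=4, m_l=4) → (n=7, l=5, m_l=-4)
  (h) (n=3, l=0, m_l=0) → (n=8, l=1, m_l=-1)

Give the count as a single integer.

2

(a) forbidden — Δl = -4 (E1 requires Δl = ±1); Δm_l = -5 (E1 requires Δm_l = 0, ±1)
(b) forbidden — Δl = +0 (E1 requires Δl = ±1)
(c) allowed
(d) forbidden — Δl = +0 (E1 requires Δl = ±1); Δm_l = -2 (E1 requires Δm_l = 0, ±1)
(e) forbidden — Δm_l = -2 (E1 requires Δm_l = 0, ±1)
(f) forbidden — Δl = +0 (E1 requires Δl = ±1)
(g) forbidden — Δm_l = -8 (E1 requires Δm_l = 0, ±1)
(h) allowed
Total allowed: 2 of 8.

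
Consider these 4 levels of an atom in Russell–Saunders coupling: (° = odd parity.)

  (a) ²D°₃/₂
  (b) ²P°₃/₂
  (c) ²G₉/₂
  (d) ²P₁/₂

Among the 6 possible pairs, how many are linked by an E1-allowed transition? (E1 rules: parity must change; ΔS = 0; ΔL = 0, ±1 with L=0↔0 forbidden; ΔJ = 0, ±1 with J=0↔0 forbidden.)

(a)–(b): forbidden (parity).
(a)–(c): forbidden (ΔL, ΔJ).
(a)–(d): allowed.
(b)–(c): forbidden (ΔL, ΔJ).
(b)–(d): allowed.
(c)–(d): forbidden (parity, ΔL, ΔJ).
Allowed pairs: 2 of 6.

2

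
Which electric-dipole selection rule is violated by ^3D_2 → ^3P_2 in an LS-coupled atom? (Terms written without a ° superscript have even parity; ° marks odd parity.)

Initial level: S=1, L=2, J=2, parity even. Final level: S=1, L=1, J=2, parity even.
ΔS = 0: S: 1 → 1 — ok.
ΔJ = 0, ±1 (not J=0↔0): J: 2 → 2, ΔJ = +0 — ok.
ΔL = 0, ±1 (not L=0↔0): L: 2 → 1, ΔL = -1 — ok.
Parity must change: even → even — fails.

parity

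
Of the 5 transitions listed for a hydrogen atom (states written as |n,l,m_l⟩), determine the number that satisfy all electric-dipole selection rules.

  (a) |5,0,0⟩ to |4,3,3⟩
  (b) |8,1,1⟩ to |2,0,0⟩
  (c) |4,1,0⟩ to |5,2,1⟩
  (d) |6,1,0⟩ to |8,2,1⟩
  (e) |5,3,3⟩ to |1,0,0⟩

3

(a) forbidden — Δl = +3 (E1 requires Δl = ±1); Δm_l = +3 (E1 requires Δm_l = 0, ±1)
(b) allowed
(c) allowed
(d) allowed
(e) forbidden — Δl = -3 (E1 requires Δl = ±1); Δm_l = -3 (E1 requires Δm_l = 0, ±1)
Total allowed: 3 of 5.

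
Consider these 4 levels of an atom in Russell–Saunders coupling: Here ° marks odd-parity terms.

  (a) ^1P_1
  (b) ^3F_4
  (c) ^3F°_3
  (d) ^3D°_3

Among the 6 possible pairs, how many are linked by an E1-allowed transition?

2

(a)–(b): forbidden (parity, ΔS, ΔL, ΔJ).
(a)–(c): forbidden (ΔS, ΔL, ΔJ).
(a)–(d): forbidden (ΔS, ΔJ).
(b)–(c): allowed.
(b)–(d): allowed.
(c)–(d): forbidden (parity).
Allowed pairs: 2 of 6.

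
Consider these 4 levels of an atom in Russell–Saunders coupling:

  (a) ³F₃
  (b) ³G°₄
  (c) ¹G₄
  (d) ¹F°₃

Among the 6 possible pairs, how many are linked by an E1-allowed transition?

(a)–(b): allowed.
(a)–(c): forbidden (parity, ΔS).
(a)–(d): forbidden (ΔS).
(b)–(c): forbidden (ΔS).
(b)–(d): forbidden (parity, ΔS).
(c)–(d): allowed.
Allowed pairs: 2 of 6.

2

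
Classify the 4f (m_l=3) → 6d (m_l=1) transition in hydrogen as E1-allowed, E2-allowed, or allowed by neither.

Δl = 2 − 3 = -1; l_i + l_f = 5.
Δm_l = -2.
E1 (Δl = ±1, |Δm_l| ≤ 1): not satisfied.
E2 (Δl = 0,±2, l_i+l_f ≥ 2, |Δm_l| ≤ 2): not satisfied.

neither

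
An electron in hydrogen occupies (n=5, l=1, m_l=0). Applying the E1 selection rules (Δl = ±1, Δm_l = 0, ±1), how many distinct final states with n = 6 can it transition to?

E1 requires Δl = ±1, so l_f ∈ {0, 2}; with 0 ≤ l_f ≤ n_f−1 = 5, the allowed l_f values are {0, 2}.
For l_f = 0: m_f ∈ {m_i−1, m_i, m_i+1} ∩ [−0, 0] = {0} → 1 state.
For l_f = 2: m_f ∈ {m_i−1, m_i, m_i+1} ∩ [−2, 2] = {-1, 0, 1} → 3 states.
Total: 4.

4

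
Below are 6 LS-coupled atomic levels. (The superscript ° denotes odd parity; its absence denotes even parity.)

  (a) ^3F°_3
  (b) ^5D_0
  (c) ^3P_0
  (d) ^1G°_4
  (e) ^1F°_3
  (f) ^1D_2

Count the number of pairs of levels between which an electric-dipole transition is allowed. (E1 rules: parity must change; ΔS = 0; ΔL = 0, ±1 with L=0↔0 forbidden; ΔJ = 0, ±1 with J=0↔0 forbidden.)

1

(a)–(b): forbidden (ΔS, ΔJ).
(a)–(c): forbidden (ΔL, ΔJ).
(a)–(d): forbidden (parity, ΔS).
(a)–(e): forbidden (parity, ΔS).
(a)–(f): forbidden (ΔS).
(b)–(c): forbidden (parity, ΔS, ΔJ).
(b)–(d): forbidden (ΔS, ΔL, ΔJ).
(b)–(e): forbidden (ΔS, ΔJ).
(b)–(f): forbidden (parity, ΔS, ΔJ).
(c)–(d): forbidden (ΔS, ΔL, ΔJ).
(c)–(e): forbidden (ΔS, ΔL, ΔJ).
(c)–(f): forbidden (parity, ΔS, ΔJ).
(d)–(e): forbidden (parity).
(d)–(f): forbidden (ΔL, ΔJ).
(e)–(f): allowed.
Allowed pairs: 1 of 15.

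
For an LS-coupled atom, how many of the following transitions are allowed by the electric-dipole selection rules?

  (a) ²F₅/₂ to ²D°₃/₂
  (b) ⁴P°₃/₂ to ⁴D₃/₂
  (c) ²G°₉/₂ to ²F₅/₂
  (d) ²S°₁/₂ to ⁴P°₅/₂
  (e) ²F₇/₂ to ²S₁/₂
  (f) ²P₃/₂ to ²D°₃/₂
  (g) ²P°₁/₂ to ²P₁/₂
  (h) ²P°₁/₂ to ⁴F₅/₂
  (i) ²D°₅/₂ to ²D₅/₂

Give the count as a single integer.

(a) allowed
(b) allowed
(c) forbidden (ΔJ fails)
(d) forbidden (parity, ΔS, ΔJ fail)
(e) forbidden (parity, ΔL, ΔJ fail)
(f) allowed
(g) allowed
(h) forbidden (ΔS, ΔL, ΔJ fail)
(i) allowed
Total allowed: 5 of 9.

5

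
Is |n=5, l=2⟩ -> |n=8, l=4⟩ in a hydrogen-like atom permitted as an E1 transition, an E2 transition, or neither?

E2

Δl = 4 − 2 = +2; l_i + l_f = 6.
E1 (Δl = ±1): not satisfied.
E2 (Δl = 0,±2, l_i+l_f ≥ 2): satisfied.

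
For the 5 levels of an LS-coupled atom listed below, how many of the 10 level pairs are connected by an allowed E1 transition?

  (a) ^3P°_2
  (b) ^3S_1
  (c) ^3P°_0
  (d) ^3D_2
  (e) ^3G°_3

3

(a)–(b): allowed.
(a)–(c): forbidden (parity, ΔJ).
(a)–(d): allowed.
(a)–(e): forbidden (parity, ΔL).
(b)–(c): allowed.
(b)–(d): forbidden (parity, ΔL).
(b)–(e): forbidden (ΔL, ΔJ).
(c)–(d): forbidden (ΔJ).
(c)–(e): forbidden (parity, ΔL, ΔJ).
(d)–(e): forbidden (ΔL).
Allowed pairs: 3 of 10.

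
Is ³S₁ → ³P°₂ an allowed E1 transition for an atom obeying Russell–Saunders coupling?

allowed

Initial level: S=1, L=0, J=1, parity even. Final level: S=1, L=1, J=2, parity odd.
Parity must change: even → odd — passes.
ΔL = 0, ±1 (not L=0↔0): L: 0 → 1, ΔL = +1 — passes.
ΔS = 0: S: 1 → 1 — passes.
ΔJ = 0, ±1 (not J=0↔0): J: 1 → 2, ΔJ = +1 — passes.
All four E1 rules are satisfied.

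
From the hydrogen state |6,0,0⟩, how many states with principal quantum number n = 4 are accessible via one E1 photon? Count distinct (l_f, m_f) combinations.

E1 requires Δl = ±1, so l_f ∈ {-1, 1}; with 0 ≤ l_f ≤ n_f−1 = 3, the allowed l_f values are {1}.
For l_f = 1: m_f ∈ {m_i−1, m_i, m_i+1} ∩ [−1, 1] = {-1, 0, 1} → 3 states.
Total: 3.

3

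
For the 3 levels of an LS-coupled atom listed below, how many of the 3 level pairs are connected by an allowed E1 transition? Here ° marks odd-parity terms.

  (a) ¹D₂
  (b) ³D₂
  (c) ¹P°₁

(a)–(b): forbidden (parity, ΔS).
(a)–(c): allowed.
(b)–(c): forbidden (ΔS).
Allowed pairs: 1 of 3.

1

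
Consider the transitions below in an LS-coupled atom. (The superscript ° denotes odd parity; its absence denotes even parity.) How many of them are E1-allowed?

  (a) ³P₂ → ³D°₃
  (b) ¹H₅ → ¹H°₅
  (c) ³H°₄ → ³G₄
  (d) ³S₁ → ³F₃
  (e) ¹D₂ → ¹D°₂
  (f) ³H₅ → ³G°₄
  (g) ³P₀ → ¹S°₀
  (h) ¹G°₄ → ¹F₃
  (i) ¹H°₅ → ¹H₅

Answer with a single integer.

7

(a) allowed
(b) allowed
(c) allowed
(d) forbidden (parity, ΔL, ΔJ fail)
(e) allowed
(f) allowed
(g) forbidden (ΔS, ΔJ fail)
(h) allowed
(i) allowed
Total allowed: 7 of 9.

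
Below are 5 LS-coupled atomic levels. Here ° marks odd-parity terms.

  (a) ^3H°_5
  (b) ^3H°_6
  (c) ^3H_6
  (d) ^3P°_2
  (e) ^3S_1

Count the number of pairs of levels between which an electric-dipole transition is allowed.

(a)–(b): forbidden (parity).
(a)–(c): allowed.
(a)–(d): forbidden (parity, ΔL, ΔJ).
(a)–(e): forbidden (ΔL, ΔJ).
(b)–(c): allowed.
(b)–(d): forbidden (parity, ΔL, ΔJ).
(b)–(e): forbidden (ΔL, ΔJ).
(c)–(d): forbidden (ΔL, ΔJ).
(c)–(e): forbidden (parity, ΔL, ΔJ).
(d)–(e): allowed.
Allowed pairs: 3 of 10.

3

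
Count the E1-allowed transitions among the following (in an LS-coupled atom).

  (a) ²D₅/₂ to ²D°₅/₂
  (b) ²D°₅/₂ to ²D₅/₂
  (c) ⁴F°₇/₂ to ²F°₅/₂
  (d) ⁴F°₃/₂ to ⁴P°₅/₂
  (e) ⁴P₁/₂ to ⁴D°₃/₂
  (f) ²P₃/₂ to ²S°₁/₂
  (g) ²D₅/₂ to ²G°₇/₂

4

(a) allowed
(b) allowed
(c) forbidden (parity, ΔS fail)
(d) forbidden (parity, ΔL fail)
(e) allowed
(f) allowed
(g) forbidden (ΔL fails)
Total allowed: 4 of 7.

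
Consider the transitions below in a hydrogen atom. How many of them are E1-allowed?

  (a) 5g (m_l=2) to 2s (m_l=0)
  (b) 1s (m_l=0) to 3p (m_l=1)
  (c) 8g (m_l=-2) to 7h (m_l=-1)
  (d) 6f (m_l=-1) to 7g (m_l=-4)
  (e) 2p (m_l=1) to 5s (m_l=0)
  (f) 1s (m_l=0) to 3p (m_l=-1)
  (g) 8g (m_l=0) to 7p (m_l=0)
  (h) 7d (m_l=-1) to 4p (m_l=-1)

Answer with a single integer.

5

(a) forbidden — Δl = -4 (E1 requires Δl = ±1); Δm_l = -2 (E1 requires Δm_l = 0, ±1)
(b) allowed
(c) allowed
(d) forbidden — Δm_l = -3 (E1 requires Δm_l = 0, ±1)
(e) allowed
(f) allowed
(g) forbidden — Δl = -3 (E1 requires Δl = ±1)
(h) allowed
Total allowed: 5 of 8.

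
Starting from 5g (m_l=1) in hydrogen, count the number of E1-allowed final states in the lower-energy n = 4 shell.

3

E1 requires Δl = ±1, so l_f ∈ {3, 5}; with 0 ≤ l_f ≤ n_f−1 = 3, the allowed l_f values are {3}.
For l_f = 3: m_f ∈ {m_i−1, m_i, m_i+1} ∩ [−3, 3] = {0, 1, 2} → 3 states.
Total: 3.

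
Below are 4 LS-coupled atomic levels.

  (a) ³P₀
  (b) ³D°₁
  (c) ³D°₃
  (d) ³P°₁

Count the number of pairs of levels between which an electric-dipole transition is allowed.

2

(a)–(b): allowed.
(a)–(c): forbidden (ΔJ).
(a)–(d): allowed.
(b)–(c): forbidden (parity, ΔJ).
(b)–(d): forbidden (parity).
(c)–(d): forbidden (parity, ΔJ).
Allowed pairs: 2 of 6.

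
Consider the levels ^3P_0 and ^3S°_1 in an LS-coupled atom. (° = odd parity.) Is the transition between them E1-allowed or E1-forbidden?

allowed

Reading off the term symbols: S 1→1, L 1→0, J 0→1, parity even→odd.
Parity must change: even → odd — ok.
ΔS = 0: S: 1 → 1 — ok.
ΔL = 0, ±1 (not L=0↔0): L: 1 → 0, ΔL = -1 — ok.
ΔJ = 0, ±1 (not J=0↔0): J: 0 → 1, ΔJ = +1 — ok.
All four E1 rules are satisfied.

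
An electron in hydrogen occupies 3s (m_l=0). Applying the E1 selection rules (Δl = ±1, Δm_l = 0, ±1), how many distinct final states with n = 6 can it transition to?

E1 requires Δl = ±1, so l_f ∈ {-1, 1}; with 0 ≤ l_f ≤ n_f−1 = 5, the allowed l_f values are {1}.
For l_f = 1: m_f ∈ {m_i−1, m_i, m_i+1} ∩ [−1, 1] = {-1, 0, 1} → 3 states.
Total: 3.

3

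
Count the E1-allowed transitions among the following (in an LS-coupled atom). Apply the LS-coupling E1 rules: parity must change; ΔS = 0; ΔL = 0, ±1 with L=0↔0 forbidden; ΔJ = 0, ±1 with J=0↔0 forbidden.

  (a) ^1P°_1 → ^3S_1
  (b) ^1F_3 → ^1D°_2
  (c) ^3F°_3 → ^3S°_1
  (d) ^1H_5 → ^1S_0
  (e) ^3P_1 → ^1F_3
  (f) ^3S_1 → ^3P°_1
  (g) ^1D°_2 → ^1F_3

(a) forbidden (ΔS fails)
(b) allowed
(c) forbidden (parity, ΔL, ΔJ fail)
(d) forbidden (parity, ΔL, ΔJ fail)
(e) forbidden (parity, ΔS, ΔL, ΔJ fail)
(f) allowed
(g) allowed
Total allowed: 3 of 7.

3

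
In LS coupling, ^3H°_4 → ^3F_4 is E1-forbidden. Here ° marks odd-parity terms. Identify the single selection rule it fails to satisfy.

Initial level: S=1, L=5, J=4, parity odd. Final level: S=1, L=3, J=4, parity even.
Parity must change: odd → even — ✓.
ΔS = 0: S: 1 → 1 — ✓.
ΔJ = 0, ±1 (not J=0↔0): J: 4 → 4, ΔJ = +0 — ✓.
ΔL = 0, ±1 (not L=0↔0): L: 5 → 3, ΔL = -2 — ✗.

the ΔL = 0, ±1 rule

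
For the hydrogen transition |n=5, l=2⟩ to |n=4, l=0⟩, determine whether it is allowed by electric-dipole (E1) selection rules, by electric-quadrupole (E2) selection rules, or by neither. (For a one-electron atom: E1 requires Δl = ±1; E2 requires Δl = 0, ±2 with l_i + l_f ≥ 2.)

E2

Δl = 0 − 2 = -2; l_i + l_f = 2.
E1 (Δl = ±1): not satisfied.
E2 (Δl = 0,±2, l_i+l_f ≥ 2): satisfied.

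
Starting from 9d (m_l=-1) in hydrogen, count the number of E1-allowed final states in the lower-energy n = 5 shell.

5

E1 requires Δl = ±1, so l_f ∈ {1, 3}; with 0 ≤ l_f ≤ n_f−1 = 4, the allowed l_f values are {1, 3}.
For l_f = 1: m_f ∈ {m_i−1, m_i, m_i+1} ∩ [−1, 1] = {-1, 0} → 2 states.
For l_f = 3: m_f ∈ {m_i−1, m_i, m_i+1} ∩ [−3, 3] = {-2, -1, 0} → 3 states.
Total: 5.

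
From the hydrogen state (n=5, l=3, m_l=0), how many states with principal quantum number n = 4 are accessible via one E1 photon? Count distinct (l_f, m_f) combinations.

3

E1 requires Δl = ±1, so l_f ∈ {2, 4}; with 0 ≤ l_f ≤ n_f−1 = 3, the allowed l_f values are {2}.
For l_f = 2: m_f ∈ {m_i−1, m_i, m_i+1} ∩ [−2, 2] = {-1, 0, 1} → 3 states.
Total: 3.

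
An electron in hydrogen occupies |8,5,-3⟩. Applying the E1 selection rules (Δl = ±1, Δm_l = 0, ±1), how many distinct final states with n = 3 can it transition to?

E1 requires l_f ∈ {4, 6}, but neither lies in [0, 2], so no final state is reachable.
Total: 0.

0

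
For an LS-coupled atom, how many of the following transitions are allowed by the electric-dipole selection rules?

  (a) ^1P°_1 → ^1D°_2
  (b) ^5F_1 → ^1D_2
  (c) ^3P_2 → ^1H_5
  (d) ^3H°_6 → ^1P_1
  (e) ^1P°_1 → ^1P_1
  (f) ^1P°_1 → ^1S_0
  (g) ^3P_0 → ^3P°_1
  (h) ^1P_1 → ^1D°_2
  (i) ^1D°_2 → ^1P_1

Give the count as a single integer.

5

(a) forbidden (parity fails)
(b) forbidden (parity, ΔS fail)
(c) forbidden (parity, ΔS, ΔL, ΔJ fail)
(d) forbidden (ΔS, ΔL, ΔJ fail)
(e) allowed
(f) allowed
(g) allowed
(h) allowed
(i) allowed
Total allowed: 5 of 9.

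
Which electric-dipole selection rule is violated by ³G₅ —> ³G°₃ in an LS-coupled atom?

the ΔJ = 0, ±1 rule

Initial level: S=1, L=4, J=5, parity even. Final level: S=1, L=4, J=3, parity odd.
Parity must change: even → odd — passes.
ΔS = 0: S: 1 → 1 — passes.
ΔL = 0, ±1 (not L=0↔0): L: 4 → 4, ΔL = +0 — passes.
ΔJ = 0, ±1 (not J=0↔0): J: 5 → 3, ΔJ = -2 — fails.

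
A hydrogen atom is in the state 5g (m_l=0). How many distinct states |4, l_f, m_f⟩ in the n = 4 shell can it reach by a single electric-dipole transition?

3

E1 requires Δl = ±1, so l_f ∈ {3, 5}; with 0 ≤ l_f ≤ n_f−1 = 3, the allowed l_f values are {3}.
For l_f = 3: m_f ∈ {m_i−1, m_i, m_i+1} ∩ [−3, 3] = {-1, 0, 1} → 3 states.
Total: 3.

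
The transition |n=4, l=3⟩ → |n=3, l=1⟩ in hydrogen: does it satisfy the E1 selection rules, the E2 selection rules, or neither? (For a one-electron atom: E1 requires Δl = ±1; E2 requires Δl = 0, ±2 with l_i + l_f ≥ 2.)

Δl = 1 − 3 = -2; l_i + l_f = 4.
E1 (Δl = ±1): not satisfied.
E2 (Δl = 0,±2, l_i+l_f ≥ 2): satisfied.

E2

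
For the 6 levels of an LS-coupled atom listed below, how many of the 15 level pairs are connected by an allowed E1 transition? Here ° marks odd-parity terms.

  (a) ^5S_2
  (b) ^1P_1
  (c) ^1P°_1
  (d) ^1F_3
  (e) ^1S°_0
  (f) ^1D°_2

(a)–(b): forbidden (parity, ΔS).
(a)–(c): forbidden (ΔS).
(a)–(d): forbidden (parity, ΔS, ΔL).
(a)–(e): forbidden (ΔS, ΔL, ΔJ).
(a)–(f): forbidden (ΔS, ΔL).
(b)–(c): allowed.
(b)–(d): forbidden (parity, ΔL, ΔJ).
(b)–(e): allowed.
(b)–(f): allowed.
(c)–(d): forbidden (ΔL, ΔJ).
(c)–(e): forbidden (parity).
(c)–(f): forbidden (parity).
(d)–(e): forbidden (ΔL, ΔJ).
(d)–(f): allowed.
(e)–(f): forbidden (parity, ΔL, ΔJ).
Allowed pairs: 4 of 15.

4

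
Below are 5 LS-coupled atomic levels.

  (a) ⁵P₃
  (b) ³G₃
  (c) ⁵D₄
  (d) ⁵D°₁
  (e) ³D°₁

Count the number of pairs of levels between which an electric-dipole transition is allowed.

(a)–(b): forbidden (parity, ΔS, ΔL).
(a)–(c): forbidden (parity).
(a)–(d): forbidden (ΔJ).
(a)–(e): forbidden (ΔS, ΔJ).
(b)–(c): forbidden (parity, ΔS, ΔL).
(b)–(d): forbidden (ΔS, ΔL, ΔJ).
(b)–(e): forbidden (ΔL, ΔJ).
(c)–(d): forbidden (ΔJ).
(c)–(e): forbidden (ΔS, ΔJ).
(d)–(e): forbidden (parity, ΔS).
Allowed pairs: 0 of 10.

0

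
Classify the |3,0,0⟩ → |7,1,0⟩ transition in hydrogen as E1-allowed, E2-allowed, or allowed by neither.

E1

Δl = 1 − 0 = +1; l_i + l_f = 1.
Δm_l = +0.
E1 (Δl = ±1, |Δm_l| ≤ 1): satisfied.
E2 (Δl = 0,±2, l_i+l_f ≥ 2, |Δm_l| ≤ 2): not satisfied.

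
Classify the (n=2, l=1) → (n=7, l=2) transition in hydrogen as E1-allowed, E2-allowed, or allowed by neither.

E1

Δl = 2 − 1 = +1; l_i + l_f = 3.
E1 (Δl = ±1): satisfied.
E2 (Δl = 0,±2, l_i+l_f ≥ 2): not satisfied.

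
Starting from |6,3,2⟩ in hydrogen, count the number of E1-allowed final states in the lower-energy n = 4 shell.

E1 requires Δl = ±1, so l_f ∈ {2, 4}; with 0 ≤ l_f ≤ n_f−1 = 3, the allowed l_f values are {2}.
For l_f = 2: m_f ∈ {m_i−1, m_i, m_i+1} ∩ [−2, 2] = {1, 2} → 2 states.
Total: 2.

2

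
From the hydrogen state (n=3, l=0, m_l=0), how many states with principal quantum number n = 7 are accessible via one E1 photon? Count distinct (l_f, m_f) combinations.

3

E1 requires Δl = ±1, so l_f ∈ {-1, 1}; with 0 ≤ l_f ≤ n_f−1 = 6, the allowed l_f values are {1}.
For l_f = 1: m_f ∈ {m_i−1, m_i, m_i+1} ∩ [−1, 1] = {-1, 0, 1} → 3 states.
Total: 3.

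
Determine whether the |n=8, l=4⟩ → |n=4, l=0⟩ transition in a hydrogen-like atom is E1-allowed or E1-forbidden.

Δl = 0 − 4 = -4; the E1 rule Δl = ±1 is fails.
The transition is electric-dipole forbidden.

forbidden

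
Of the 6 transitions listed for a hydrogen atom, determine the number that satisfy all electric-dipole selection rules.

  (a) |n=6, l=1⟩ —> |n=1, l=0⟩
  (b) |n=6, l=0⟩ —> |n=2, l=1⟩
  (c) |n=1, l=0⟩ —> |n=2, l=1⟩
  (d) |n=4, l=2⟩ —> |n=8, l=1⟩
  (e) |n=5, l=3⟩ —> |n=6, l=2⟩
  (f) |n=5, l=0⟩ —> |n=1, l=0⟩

(a) allowed
(b) allowed
(c) allowed
(d) allowed
(e) allowed
(f) forbidden — Δl = +0 (E1 requires Δl = ±1)
Total allowed: 5 of 6.

5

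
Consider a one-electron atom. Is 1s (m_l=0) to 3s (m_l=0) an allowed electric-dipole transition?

forbidden

Δl = 0 − 0 = +0; the E1 rule Δl = ±1 is ✗.
m_l: 0 → 0 (Δm_l = +0). |Δm_l| ≤ 1 ✓.
The transition is electric-dipole forbidden.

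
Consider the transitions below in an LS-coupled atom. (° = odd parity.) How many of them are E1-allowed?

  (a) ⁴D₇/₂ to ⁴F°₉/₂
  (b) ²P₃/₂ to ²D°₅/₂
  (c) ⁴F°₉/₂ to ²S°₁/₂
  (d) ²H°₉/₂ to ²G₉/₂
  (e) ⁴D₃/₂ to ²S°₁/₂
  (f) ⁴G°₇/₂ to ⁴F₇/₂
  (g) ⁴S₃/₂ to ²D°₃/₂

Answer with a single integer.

(a) allowed
(b) allowed
(c) forbidden (parity, ΔS, ΔL, ΔJ fail)
(d) allowed
(e) forbidden (ΔS, ΔL fail)
(f) allowed
(g) forbidden (ΔS, ΔL fail)
Total allowed: 4 of 7.

4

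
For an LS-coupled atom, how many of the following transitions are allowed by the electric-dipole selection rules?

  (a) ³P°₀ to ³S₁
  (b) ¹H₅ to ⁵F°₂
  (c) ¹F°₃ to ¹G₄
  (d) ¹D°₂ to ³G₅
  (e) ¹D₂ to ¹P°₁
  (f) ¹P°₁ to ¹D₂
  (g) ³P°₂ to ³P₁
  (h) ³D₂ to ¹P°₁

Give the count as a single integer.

5

(a) allowed
(b) forbidden (ΔS, ΔL, ΔJ fail)
(c) allowed
(d) forbidden (ΔS, ΔL, ΔJ fail)
(e) allowed
(f) allowed
(g) allowed
(h) forbidden (ΔS fails)
Total allowed: 5 of 8.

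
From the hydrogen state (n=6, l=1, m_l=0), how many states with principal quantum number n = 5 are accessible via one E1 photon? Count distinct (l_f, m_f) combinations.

E1 requires Δl = ±1, so l_f ∈ {0, 2}; with 0 ≤ l_f ≤ n_f−1 = 4, the allowed l_f values are {0, 2}.
For l_f = 0: m_f ∈ {m_i−1, m_i, m_i+1} ∩ [−0, 0] = {0} → 1 state.
For l_f = 2: m_f ∈ {m_i−1, m_i, m_i+1} ∩ [−2, 2] = {-1, 0, 1} → 3 states.
Total: 4.

4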